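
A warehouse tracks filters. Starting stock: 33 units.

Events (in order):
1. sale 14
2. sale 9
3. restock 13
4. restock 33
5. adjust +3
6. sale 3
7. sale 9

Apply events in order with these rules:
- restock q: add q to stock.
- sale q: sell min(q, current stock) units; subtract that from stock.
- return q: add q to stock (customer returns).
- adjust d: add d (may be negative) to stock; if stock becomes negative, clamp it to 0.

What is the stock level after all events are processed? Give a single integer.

Answer: 47

Derivation:
Processing events:
Start: stock = 33
  Event 1 (sale 14): sell min(14,33)=14. stock: 33 - 14 = 19. total_sold = 14
  Event 2 (sale 9): sell min(9,19)=9. stock: 19 - 9 = 10. total_sold = 23
  Event 3 (restock 13): 10 + 13 = 23
  Event 4 (restock 33): 23 + 33 = 56
  Event 5 (adjust +3): 56 + 3 = 59
  Event 6 (sale 3): sell min(3,59)=3. stock: 59 - 3 = 56. total_sold = 26
  Event 7 (sale 9): sell min(9,56)=9. stock: 56 - 9 = 47. total_sold = 35
Final: stock = 47, total_sold = 35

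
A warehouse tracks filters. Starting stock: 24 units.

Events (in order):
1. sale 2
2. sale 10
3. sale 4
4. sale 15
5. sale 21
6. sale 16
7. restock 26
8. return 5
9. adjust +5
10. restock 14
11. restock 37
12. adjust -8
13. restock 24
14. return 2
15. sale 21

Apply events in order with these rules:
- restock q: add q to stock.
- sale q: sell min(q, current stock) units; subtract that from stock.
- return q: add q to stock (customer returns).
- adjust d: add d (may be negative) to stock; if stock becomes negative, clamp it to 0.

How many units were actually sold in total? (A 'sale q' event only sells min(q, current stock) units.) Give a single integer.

Processing events:
Start: stock = 24
  Event 1 (sale 2): sell min(2,24)=2. stock: 24 - 2 = 22. total_sold = 2
  Event 2 (sale 10): sell min(10,22)=10. stock: 22 - 10 = 12. total_sold = 12
  Event 3 (sale 4): sell min(4,12)=4. stock: 12 - 4 = 8. total_sold = 16
  Event 4 (sale 15): sell min(15,8)=8. stock: 8 - 8 = 0. total_sold = 24
  Event 5 (sale 21): sell min(21,0)=0. stock: 0 - 0 = 0. total_sold = 24
  Event 6 (sale 16): sell min(16,0)=0. stock: 0 - 0 = 0. total_sold = 24
  Event 7 (restock 26): 0 + 26 = 26
  Event 8 (return 5): 26 + 5 = 31
  Event 9 (adjust +5): 31 + 5 = 36
  Event 10 (restock 14): 36 + 14 = 50
  Event 11 (restock 37): 50 + 37 = 87
  Event 12 (adjust -8): 87 + -8 = 79
  Event 13 (restock 24): 79 + 24 = 103
  Event 14 (return 2): 103 + 2 = 105
  Event 15 (sale 21): sell min(21,105)=21. stock: 105 - 21 = 84. total_sold = 45
Final: stock = 84, total_sold = 45

Answer: 45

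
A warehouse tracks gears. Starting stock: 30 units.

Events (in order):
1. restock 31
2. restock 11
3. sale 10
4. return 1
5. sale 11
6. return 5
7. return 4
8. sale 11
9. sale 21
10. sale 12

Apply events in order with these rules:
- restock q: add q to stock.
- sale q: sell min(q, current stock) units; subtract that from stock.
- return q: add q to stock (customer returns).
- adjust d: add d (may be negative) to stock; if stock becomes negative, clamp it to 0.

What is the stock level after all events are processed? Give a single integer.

Answer: 17

Derivation:
Processing events:
Start: stock = 30
  Event 1 (restock 31): 30 + 31 = 61
  Event 2 (restock 11): 61 + 11 = 72
  Event 3 (sale 10): sell min(10,72)=10. stock: 72 - 10 = 62. total_sold = 10
  Event 4 (return 1): 62 + 1 = 63
  Event 5 (sale 11): sell min(11,63)=11. stock: 63 - 11 = 52. total_sold = 21
  Event 6 (return 5): 52 + 5 = 57
  Event 7 (return 4): 57 + 4 = 61
  Event 8 (sale 11): sell min(11,61)=11. stock: 61 - 11 = 50. total_sold = 32
  Event 9 (sale 21): sell min(21,50)=21. stock: 50 - 21 = 29. total_sold = 53
  Event 10 (sale 12): sell min(12,29)=12. stock: 29 - 12 = 17. total_sold = 65
Final: stock = 17, total_sold = 65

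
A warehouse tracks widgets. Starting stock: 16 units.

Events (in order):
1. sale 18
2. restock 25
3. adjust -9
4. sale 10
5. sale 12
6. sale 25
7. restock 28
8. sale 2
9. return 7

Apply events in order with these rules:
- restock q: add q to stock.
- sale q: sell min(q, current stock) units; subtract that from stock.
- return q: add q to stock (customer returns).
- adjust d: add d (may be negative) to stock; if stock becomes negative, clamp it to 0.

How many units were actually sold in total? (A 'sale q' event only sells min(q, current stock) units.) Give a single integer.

Answer: 34

Derivation:
Processing events:
Start: stock = 16
  Event 1 (sale 18): sell min(18,16)=16. stock: 16 - 16 = 0. total_sold = 16
  Event 2 (restock 25): 0 + 25 = 25
  Event 3 (adjust -9): 25 + -9 = 16
  Event 4 (sale 10): sell min(10,16)=10. stock: 16 - 10 = 6. total_sold = 26
  Event 5 (sale 12): sell min(12,6)=6. stock: 6 - 6 = 0. total_sold = 32
  Event 6 (sale 25): sell min(25,0)=0. stock: 0 - 0 = 0. total_sold = 32
  Event 7 (restock 28): 0 + 28 = 28
  Event 8 (sale 2): sell min(2,28)=2. stock: 28 - 2 = 26. total_sold = 34
  Event 9 (return 7): 26 + 7 = 33
Final: stock = 33, total_sold = 34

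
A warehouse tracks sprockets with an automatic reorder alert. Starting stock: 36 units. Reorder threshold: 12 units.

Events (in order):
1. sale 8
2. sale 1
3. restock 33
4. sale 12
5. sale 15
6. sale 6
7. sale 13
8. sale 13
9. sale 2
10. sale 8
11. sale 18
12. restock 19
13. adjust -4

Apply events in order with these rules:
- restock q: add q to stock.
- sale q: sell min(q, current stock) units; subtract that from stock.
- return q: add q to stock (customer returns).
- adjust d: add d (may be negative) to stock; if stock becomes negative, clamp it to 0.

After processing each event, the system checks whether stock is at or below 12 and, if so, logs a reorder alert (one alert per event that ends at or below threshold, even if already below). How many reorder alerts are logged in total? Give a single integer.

Processing events:
Start: stock = 36
  Event 1 (sale 8): sell min(8,36)=8. stock: 36 - 8 = 28. total_sold = 8
  Event 2 (sale 1): sell min(1,28)=1. stock: 28 - 1 = 27. total_sold = 9
  Event 3 (restock 33): 27 + 33 = 60
  Event 4 (sale 12): sell min(12,60)=12. stock: 60 - 12 = 48. total_sold = 21
  Event 5 (sale 15): sell min(15,48)=15. stock: 48 - 15 = 33. total_sold = 36
  Event 6 (sale 6): sell min(6,33)=6. stock: 33 - 6 = 27. total_sold = 42
  Event 7 (sale 13): sell min(13,27)=13. stock: 27 - 13 = 14. total_sold = 55
  Event 8 (sale 13): sell min(13,14)=13. stock: 14 - 13 = 1. total_sold = 68
  Event 9 (sale 2): sell min(2,1)=1. stock: 1 - 1 = 0. total_sold = 69
  Event 10 (sale 8): sell min(8,0)=0. stock: 0 - 0 = 0. total_sold = 69
  Event 11 (sale 18): sell min(18,0)=0. stock: 0 - 0 = 0. total_sold = 69
  Event 12 (restock 19): 0 + 19 = 19
  Event 13 (adjust -4): 19 + -4 = 15
Final: stock = 15, total_sold = 69

Checking against threshold 12:
  After event 1: stock=28 > 12
  After event 2: stock=27 > 12
  After event 3: stock=60 > 12
  After event 4: stock=48 > 12
  After event 5: stock=33 > 12
  After event 6: stock=27 > 12
  After event 7: stock=14 > 12
  After event 8: stock=1 <= 12 -> ALERT
  After event 9: stock=0 <= 12 -> ALERT
  After event 10: stock=0 <= 12 -> ALERT
  After event 11: stock=0 <= 12 -> ALERT
  After event 12: stock=19 > 12
  After event 13: stock=15 > 12
Alert events: [8, 9, 10, 11]. Count = 4

Answer: 4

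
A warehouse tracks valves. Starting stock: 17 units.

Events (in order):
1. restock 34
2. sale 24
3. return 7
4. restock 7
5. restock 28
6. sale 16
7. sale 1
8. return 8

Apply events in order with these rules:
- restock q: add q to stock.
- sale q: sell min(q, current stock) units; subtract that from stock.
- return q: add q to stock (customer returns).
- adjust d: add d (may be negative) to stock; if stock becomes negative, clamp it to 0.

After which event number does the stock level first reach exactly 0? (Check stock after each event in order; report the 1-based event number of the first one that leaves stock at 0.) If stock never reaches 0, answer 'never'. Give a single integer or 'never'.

Answer: never

Derivation:
Processing events:
Start: stock = 17
  Event 1 (restock 34): 17 + 34 = 51
  Event 2 (sale 24): sell min(24,51)=24. stock: 51 - 24 = 27. total_sold = 24
  Event 3 (return 7): 27 + 7 = 34
  Event 4 (restock 7): 34 + 7 = 41
  Event 5 (restock 28): 41 + 28 = 69
  Event 6 (sale 16): sell min(16,69)=16. stock: 69 - 16 = 53. total_sold = 40
  Event 7 (sale 1): sell min(1,53)=1. stock: 53 - 1 = 52. total_sold = 41
  Event 8 (return 8): 52 + 8 = 60
Final: stock = 60, total_sold = 41

Stock never reaches 0.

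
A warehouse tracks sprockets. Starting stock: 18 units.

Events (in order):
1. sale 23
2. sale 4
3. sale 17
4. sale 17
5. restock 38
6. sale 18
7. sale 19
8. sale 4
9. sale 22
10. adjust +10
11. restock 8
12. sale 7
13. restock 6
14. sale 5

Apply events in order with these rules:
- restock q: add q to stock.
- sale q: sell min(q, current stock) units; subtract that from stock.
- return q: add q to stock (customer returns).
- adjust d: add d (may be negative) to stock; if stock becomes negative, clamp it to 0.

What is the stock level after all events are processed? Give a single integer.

Processing events:
Start: stock = 18
  Event 1 (sale 23): sell min(23,18)=18. stock: 18 - 18 = 0. total_sold = 18
  Event 2 (sale 4): sell min(4,0)=0. stock: 0 - 0 = 0. total_sold = 18
  Event 3 (sale 17): sell min(17,0)=0. stock: 0 - 0 = 0. total_sold = 18
  Event 4 (sale 17): sell min(17,0)=0. stock: 0 - 0 = 0. total_sold = 18
  Event 5 (restock 38): 0 + 38 = 38
  Event 6 (sale 18): sell min(18,38)=18. stock: 38 - 18 = 20. total_sold = 36
  Event 7 (sale 19): sell min(19,20)=19. stock: 20 - 19 = 1. total_sold = 55
  Event 8 (sale 4): sell min(4,1)=1. stock: 1 - 1 = 0. total_sold = 56
  Event 9 (sale 22): sell min(22,0)=0. stock: 0 - 0 = 0. total_sold = 56
  Event 10 (adjust +10): 0 + 10 = 10
  Event 11 (restock 8): 10 + 8 = 18
  Event 12 (sale 7): sell min(7,18)=7. stock: 18 - 7 = 11. total_sold = 63
  Event 13 (restock 6): 11 + 6 = 17
  Event 14 (sale 5): sell min(5,17)=5. stock: 17 - 5 = 12. total_sold = 68
Final: stock = 12, total_sold = 68

Answer: 12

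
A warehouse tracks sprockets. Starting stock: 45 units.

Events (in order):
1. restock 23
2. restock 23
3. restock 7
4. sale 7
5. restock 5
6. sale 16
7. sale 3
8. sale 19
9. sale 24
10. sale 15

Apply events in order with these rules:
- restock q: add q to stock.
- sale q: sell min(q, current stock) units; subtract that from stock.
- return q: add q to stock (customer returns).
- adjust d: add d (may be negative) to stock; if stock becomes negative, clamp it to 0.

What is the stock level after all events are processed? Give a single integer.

Processing events:
Start: stock = 45
  Event 1 (restock 23): 45 + 23 = 68
  Event 2 (restock 23): 68 + 23 = 91
  Event 3 (restock 7): 91 + 7 = 98
  Event 4 (sale 7): sell min(7,98)=7. stock: 98 - 7 = 91. total_sold = 7
  Event 5 (restock 5): 91 + 5 = 96
  Event 6 (sale 16): sell min(16,96)=16. stock: 96 - 16 = 80. total_sold = 23
  Event 7 (sale 3): sell min(3,80)=3. stock: 80 - 3 = 77. total_sold = 26
  Event 8 (sale 19): sell min(19,77)=19. stock: 77 - 19 = 58. total_sold = 45
  Event 9 (sale 24): sell min(24,58)=24. stock: 58 - 24 = 34. total_sold = 69
  Event 10 (sale 15): sell min(15,34)=15. stock: 34 - 15 = 19. total_sold = 84
Final: stock = 19, total_sold = 84

Answer: 19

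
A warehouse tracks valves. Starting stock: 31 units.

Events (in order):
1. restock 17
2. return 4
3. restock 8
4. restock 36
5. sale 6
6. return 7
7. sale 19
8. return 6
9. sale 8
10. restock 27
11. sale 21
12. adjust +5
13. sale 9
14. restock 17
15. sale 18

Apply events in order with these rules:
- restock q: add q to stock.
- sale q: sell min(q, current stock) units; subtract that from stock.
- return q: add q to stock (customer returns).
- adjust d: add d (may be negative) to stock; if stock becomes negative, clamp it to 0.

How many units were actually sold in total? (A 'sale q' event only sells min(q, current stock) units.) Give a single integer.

Processing events:
Start: stock = 31
  Event 1 (restock 17): 31 + 17 = 48
  Event 2 (return 4): 48 + 4 = 52
  Event 3 (restock 8): 52 + 8 = 60
  Event 4 (restock 36): 60 + 36 = 96
  Event 5 (sale 6): sell min(6,96)=6. stock: 96 - 6 = 90. total_sold = 6
  Event 6 (return 7): 90 + 7 = 97
  Event 7 (sale 19): sell min(19,97)=19. stock: 97 - 19 = 78. total_sold = 25
  Event 8 (return 6): 78 + 6 = 84
  Event 9 (sale 8): sell min(8,84)=8. stock: 84 - 8 = 76. total_sold = 33
  Event 10 (restock 27): 76 + 27 = 103
  Event 11 (sale 21): sell min(21,103)=21. stock: 103 - 21 = 82. total_sold = 54
  Event 12 (adjust +5): 82 + 5 = 87
  Event 13 (sale 9): sell min(9,87)=9. stock: 87 - 9 = 78. total_sold = 63
  Event 14 (restock 17): 78 + 17 = 95
  Event 15 (sale 18): sell min(18,95)=18. stock: 95 - 18 = 77. total_sold = 81
Final: stock = 77, total_sold = 81

Answer: 81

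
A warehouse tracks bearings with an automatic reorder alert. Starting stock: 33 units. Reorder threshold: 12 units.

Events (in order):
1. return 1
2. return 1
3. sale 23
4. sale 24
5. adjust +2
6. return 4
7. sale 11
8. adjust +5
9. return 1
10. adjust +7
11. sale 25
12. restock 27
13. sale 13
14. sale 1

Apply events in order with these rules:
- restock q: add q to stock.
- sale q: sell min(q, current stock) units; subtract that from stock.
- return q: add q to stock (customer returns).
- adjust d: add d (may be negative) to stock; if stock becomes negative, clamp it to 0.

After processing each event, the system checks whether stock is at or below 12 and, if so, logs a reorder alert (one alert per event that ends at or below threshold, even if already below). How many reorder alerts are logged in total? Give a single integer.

Processing events:
Start: stock = 33
  Event 1 (return 1): 33 + 1 = 34
  Event 2 (return 1): 34 + 1 = 35
  Event 3 (sale 23): sell min(23,35)=23. stock: 35 - 23 = 12. total_sold = 23
  Event 4 (sale 24): sell min(24,12)=12. stock: 12 - 12 = 0. total_sold = 35
  Event 5 (adjust +2): 0 + 2 = 2
  Event 6 (return 4): 2 + 4 = 6
  Event 7 (sale 11): sell min(11,6)=6. stock: 6 - 6 = 0. total_sold = 41
  Event 8 (adjust +5): 0 + 5 = 5
  Event 9 (return 1): 5 + 1 = 6
  Event 10 (adjust +7): 6 + 7 = 13
  Event 11 (sale 25): sell min(25,13)=13. stock: 13 - 13 = 0. total_sold = 54
  Event 12 (restock 27): 0 + 27 = 27
  Event 13 (sale 13): sell min(13,27)=13. stock: 27 - 13 = 14. total_sold = 67
  Event 14 (sale 1): sell min(1,14)=1. stock: 14 - 1 = 13. total_sold = 68
Final: stock = 13, total_sold = 68

Checking against threshold 12:
  After event 1: stock=34 > 12
  After event 2: stock=35 > 12
  After event 3: stock=12 <= 12 -> ALERT
  After event 4: stock=0 <= 12 -> ALERT
  After event 5: stock=2 <= 12 -> ALERT
  After event 6: stock=6 <= 12 -> ALERT
  After event 7: stock=0 <= 12 -> ALERT
  After event 8: stock=5 <= 12 -> ALERT
  After event 9: stock=6 <= 12 -> ALERT
  After event 10: stock=13 > 12
  After event 11: stock=0 <= 12 -> ALERT
  After event 12: stock=27 > 12
  After event 13: stock=14 > 12
  After event 14: stock=13 > 12
Alert events: [3, 4, 5, 6, 7, 8, 9, 11]. Count = 8

Answer: 8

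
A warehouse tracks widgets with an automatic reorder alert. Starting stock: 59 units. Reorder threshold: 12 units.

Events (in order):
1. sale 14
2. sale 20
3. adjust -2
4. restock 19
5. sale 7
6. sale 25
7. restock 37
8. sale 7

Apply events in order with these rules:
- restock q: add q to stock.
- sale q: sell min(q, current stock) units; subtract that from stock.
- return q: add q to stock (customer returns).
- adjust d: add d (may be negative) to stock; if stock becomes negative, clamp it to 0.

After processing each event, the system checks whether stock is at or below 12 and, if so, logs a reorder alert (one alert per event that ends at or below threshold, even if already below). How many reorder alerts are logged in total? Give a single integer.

Answer: 1

Derivation:
Processing events:
Start: stock = 59
  Event 1 (sale 14): sell min(14,59)=14. stock: 59 - 14 = 45. total_sold = 14
  Event 2 (sale 20): sell min(20,45)=20. stock: 45 - 20 = 25. total_sold = 34
  Event 3 (adjust -2): 25 + -2 = 23
  Event 4 (restock 19): 23 + 19 = 42
  Event 5 (sale 7): sell min(7,42)=7. stock: 42 - 7 = 35. total_sold = 41
  Event 6 (sale 25): sell min(25,35)=25. stock: 35 - 25 = 10. total_sold = 66
  Event 7 (restock 37): 10 + 37 = 47
  Event 8 (sale 7): sell min(7,47)=7. stock: 47 - 7 = 40. total_sold = 73
Final: stock = 40, total_sold = 73

Checking against threshold 12:
  After event 1: stock=45 > 12
  After event 2: stock=25 > 12
  After event 3: stock=23 > 12
  After event 4: stock=42 > 12
  After event 5: stock=35 > 12
  After event 6: stock=10 <= 12 -> ALERT
  After event 7: stock=47 > 12
  After event 8: stock=40 > 12
Alert events: [6]. Count = 1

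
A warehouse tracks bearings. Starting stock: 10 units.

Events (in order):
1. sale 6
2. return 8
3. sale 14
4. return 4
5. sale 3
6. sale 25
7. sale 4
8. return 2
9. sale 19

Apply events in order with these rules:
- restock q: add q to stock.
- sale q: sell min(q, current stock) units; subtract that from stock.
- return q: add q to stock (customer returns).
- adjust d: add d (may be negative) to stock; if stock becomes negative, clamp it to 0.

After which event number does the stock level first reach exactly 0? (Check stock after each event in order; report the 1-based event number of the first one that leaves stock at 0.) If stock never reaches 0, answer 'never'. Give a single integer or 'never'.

Processing events:
Start: stock = 10
  Event 1 (sale 6): sell min(6,10)=6. stock: 10 - 6 = 4. total_sold = 6
  Event 2 (return 8): 4 + 8 = 12
  Event 3 (sale 14): sell min(14,12)=12. stock: 12 - 12 = 0. total_sold = 18
  Event 4 (return 4): 0 + 4 = 4
  Event 5 (sale 3): sell min(3,4)=3. stock: 4 - 3 = 1. total_sold = 21
  Event 6 (sale 25): sell min(25,1)=1. stock: 1 - 1 = 0. total_sold = 22
  Event 7 (sale 4): sell min(4,0)=0. stock: 0 - 0 = 0. total_sold = 22
  Event 8 (return 2): 0 + 2 = 2
  Event 9 (sale 19): sell min(19,2)=2. stock: 2 - 2 = 0. total_sold = 24
Final: stock = 0, total_sold = 24

First zero at event 3.

Answer: 3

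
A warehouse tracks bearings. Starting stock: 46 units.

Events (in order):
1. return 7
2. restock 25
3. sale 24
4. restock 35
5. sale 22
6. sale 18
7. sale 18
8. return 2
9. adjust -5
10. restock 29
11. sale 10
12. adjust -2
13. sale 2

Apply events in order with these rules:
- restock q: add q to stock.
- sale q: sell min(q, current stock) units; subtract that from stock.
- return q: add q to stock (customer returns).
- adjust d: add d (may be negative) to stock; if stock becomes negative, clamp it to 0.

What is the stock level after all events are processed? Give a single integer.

Processing events:
Start: stock = 46
  Event 1 (return 7): 46 + 7 = 53
  Event 2 (restock 25): 53 + 25 = 78
  Event 3 (sale 24): sell min(24,78)=24. stock: 78 - 24 = 54. total_sold = 24
  Event 4 (restock 35): 54 + 35 = 89
  Event 5 (sale 22): sell min(22,89)=22. stock: 89 - 22 = 67. total_sold = 46
  Event 6 (sale 18): sell min(18,67)=18. stock: 67 - 18 = 49. total_sold = 64
  Event 7 (sale 18): sell min(18,49)=18. stock: 49 - 18 = 31. total_sold = 82
  Event 8 (return 2): 31 + 2 = 33
  Event 9 (adjust -5): 33 + -5 = 28
  Event 10 (restock 29): 28 + 29 = 57
  Event 11 (sale 10): sell min(10,57)=10. stock: 57 - 10 = 47. total_sold = 92
  Event 12 (adjust -2): 47 + -2 = 45
  Event 13 (sale 2): sell min(2,45)=2. stock: 45 - 2 = 43. total_sold = 94
Final: stock = 43, total_sold = 94

Answer: 43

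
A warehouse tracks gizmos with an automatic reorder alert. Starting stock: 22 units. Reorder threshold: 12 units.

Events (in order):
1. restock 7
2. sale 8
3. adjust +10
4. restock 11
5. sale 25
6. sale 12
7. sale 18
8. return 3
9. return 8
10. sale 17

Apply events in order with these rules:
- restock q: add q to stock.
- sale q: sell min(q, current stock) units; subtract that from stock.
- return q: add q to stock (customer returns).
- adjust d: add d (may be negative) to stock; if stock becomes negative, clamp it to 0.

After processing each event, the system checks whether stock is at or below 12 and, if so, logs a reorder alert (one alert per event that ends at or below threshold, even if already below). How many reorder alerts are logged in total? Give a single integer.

Answer: 5

Derivation:
Processing events:
Start: stock = 22
  Event 1 (restock 7): 22 + 7 = 29
  Event 2 (sale 8): sell min(8,29)=8. stock: 29 - 8 = 21. total_sold = 8
  Event 3 (adjust +10): 21 + 10 = 31
  Event 4 (restock 11): 31 + 11 = 42
  Event 5 (sale 25): sell min(25,42)=25. stock: 42 - 25 = 17. total_sold = 33
  Event 6 (sale 12): sell min(12,17)=12. stock: 17 - 12 = 5. total_sold = 45
  Event 7 (sale 18): sell min(18,5)=5. stock: 5 - 5 = 0. total_sold = 50
  Event 8 (return 3): 0 + 3 = 3
  Event 9 (return 8): 3 + 8 = 11
  Event 10 (sale 17): sell min(17,11)=11. stock: 11 - 11 = 0. total_sold = 61
Final: stock = 0, total_sold = 61

Checking against threshold 12:
  After event 1: stock=29 > 12
  After event 2: stock=21 > 12
  After event 3: stock=31 > 12
  After event 4: stock=42 > 12
  After event 5: stock=17 > 12
  After event 6: stock=5 <= 12 -> ALERT
  After event 7: stock=0 <= 12 -> ALERT
  After event 8: stock=3 <= 12 -> ALERT
  After event 9: stock=11 <= 12 -> ALERT
  After event 10: stock=0 <= 12 -> ALERT
Alert events: [6, 7, 8, 9, 10]. Count = 5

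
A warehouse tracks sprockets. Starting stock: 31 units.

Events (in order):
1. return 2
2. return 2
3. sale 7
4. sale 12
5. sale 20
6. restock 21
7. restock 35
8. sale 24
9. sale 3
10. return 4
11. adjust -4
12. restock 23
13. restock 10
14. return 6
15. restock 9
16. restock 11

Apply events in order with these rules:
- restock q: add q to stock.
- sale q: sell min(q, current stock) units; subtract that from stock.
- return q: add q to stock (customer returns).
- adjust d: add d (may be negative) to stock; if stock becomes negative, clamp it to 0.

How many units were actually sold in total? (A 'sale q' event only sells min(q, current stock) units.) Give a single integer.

Answer: 62

Derivation:
Processing events:
Start: stock = 31
  Event 1 (return 2): 31 + 2 = 33
  Event 2 (return 2): 33 + 2 = 35
  Event 3 (sale 7): sell min(7,35)=7. stock: 35 - 7 = 28. total_sold = 7
  Event 4 (sale 12): sell min(12,28)=12. stock: 28 - 12 = 16. total_sold = 19
  Event 5 (sale 20): sell min(20,16)=16. stock: 16 - 16 = 0. total_sold = 35
  Event 6 (restock 21): 0 + 21 = 21
  Event 7 (restock 35): 21 + 35 = 56
  Event 8 (sale 24): sell min(24,56)=24. stock: 56 - 24 = 32. total_sold = 59
  Event 9 (sale 3): sell min(3,32)=3. stock: 32 - 3 = 29. total_sold = 62
  Event 10 (return 4): 29 + 4 = 33
  Event 11 (adjust -4): 33 + -4 = 29
  Event 12 (restock 23): 29 + 23 = 52
  Event 13 (restock 10): 52 + 10 = 62
  Event 14 (return 6): 62 + 6 = 68
  Event 15 (restock 9): 68 + 9 = 77
  Event 16 (restock 11): 77 + 11 = 88
Final: stock = 88, total_sold = 62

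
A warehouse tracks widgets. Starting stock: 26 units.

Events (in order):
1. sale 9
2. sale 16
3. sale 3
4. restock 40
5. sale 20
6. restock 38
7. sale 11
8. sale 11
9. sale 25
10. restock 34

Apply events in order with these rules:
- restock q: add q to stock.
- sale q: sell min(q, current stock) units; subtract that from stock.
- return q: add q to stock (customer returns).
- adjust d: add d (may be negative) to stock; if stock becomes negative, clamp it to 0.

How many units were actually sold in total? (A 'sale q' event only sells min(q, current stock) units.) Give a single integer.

Answer: 93

Derivation:
Processing events:
Start: stock = 26
  Event 1 (sale 9): sell min(9,26)=9. stock: 26 - 9 = 17. total_sold = 9
  Event 2 (sale 16): sell min(16,17)=16. stock: 17 - 16 = 1. total_sold = 25
  Event 3 (sale 3): sell min(3,1)=1. stock: 1 - 1 = 0. total_sold = 26
  Event 4 (restock 40): 0 + 40 = 40
  Event 5 (sale 20): sell min(20,40)=20. stock: 40 - 20 = 20. total_sold = 46
  Event 6 (restock 38): 20 + 38 = 58
  Event 7 (sale 11): sell min(11,58)=11. stock: 58 - 11 = 47. total_sold = 57
  Event 8 (sale 11): sell min(11,47)=11. stock: 47 - 11 = 36. total_sold = 68
  Event 9 (sale 25): sell min(25,36)=25. stock: 36 - 25 = 11. total_sold = 93
  Event 10 (restock 34): 11 + 34 = 45
Final: stock = 45, total_sold = 93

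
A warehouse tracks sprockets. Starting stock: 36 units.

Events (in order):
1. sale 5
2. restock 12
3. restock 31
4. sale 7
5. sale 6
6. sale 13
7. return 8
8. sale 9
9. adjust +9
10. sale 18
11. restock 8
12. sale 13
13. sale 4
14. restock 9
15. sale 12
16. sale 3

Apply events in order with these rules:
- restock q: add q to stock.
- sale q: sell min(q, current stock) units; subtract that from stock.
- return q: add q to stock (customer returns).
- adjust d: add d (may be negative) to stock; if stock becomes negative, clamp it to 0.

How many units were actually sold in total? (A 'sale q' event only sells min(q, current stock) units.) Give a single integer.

Answer: 90

Derivation:
Processing events:
Start: stock = 36
  Event 1 (sale 5): sell min(5,36)=5. stock: 36 - 5 = 31. total_sold = 5
  Event 2 (restock 12): 31 + 12 = 43
  Event 3 (restock 31): 43 + 31 = 74
  Event 4 (sale 7): sell min(7,74)=7. stock: 74 - 7 = 67. total_sold = 12
  Event 5 (sale 6): sell min(6,67)=6. stock: 67 - 6 = 61. total_sold = 18
  Event 6 (sale 13): sell min(13,61)=13. stock: 61 - 13 = 48. total_sold = 31
  Event 7 (return 8): 48 + 8 = 56
  Event 8 (sale 9): sell min(9,56)=9. stock: 56 - 9 = 47. total_sold = 40
  Event 9 (adjust +9): 47 + 9 = 56
  Event 10 (sale 18): sell min(18,56)=18. stock: 56 - 18 = 38. total_sold = 58
  Event 11 (restock 8): 38 + 8 = 46
  Event 12 (sale 13): sell min(13,46)=13. stock: 46 - 13 = 33. total_sold = 71
  Event 13 (sale 4): sell min(4,33)=4. stock: 33 - 4 = 29. total_sold = 75
  Event 14 (restock 9): 29 + 9 = 38
  Event 15 (sale 12): sell min(12,38)=12. stock: 38 - 12 = 26. total_sold = 87
  Event 16 (sale 3): sell min(3,26)=3. stock: 26 - 3 = 23. total_sold = 90
Final: stock = 23, total_sold = 90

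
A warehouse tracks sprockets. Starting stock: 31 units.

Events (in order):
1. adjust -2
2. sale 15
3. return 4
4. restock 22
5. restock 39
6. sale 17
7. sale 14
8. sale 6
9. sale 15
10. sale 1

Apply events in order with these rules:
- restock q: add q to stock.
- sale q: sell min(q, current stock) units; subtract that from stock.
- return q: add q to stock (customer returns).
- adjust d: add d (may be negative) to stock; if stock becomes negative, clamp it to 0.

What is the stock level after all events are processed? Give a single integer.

Processing events:
Start: stock = 31
  Event 1 (adjust -2): 31 + -2 = 29
  Event 2 (sale 15): sell min(15,29)=15. stock: 29 - 15 = 14. total_sold = 15
  Event 3 (return 4): 14 + 4 = 18
  Event 4 (restock 22): 18 + 22 = 40
  Event 5 (restock 39): 40 + 39 = 79
  Event 6 (sale 17): sell min(17,79)=17. stock: 79 - 17 = 62. total_sold = 32
  Event 7 (sale 14): sell min(14,62)=14. stock: 62 - 14 = 48. total_sold = 46
  Event 8 (sale 6): sell min(6,48)=6. stock: 48 - 6 = 42. total_sold = 52
  Event 9 (sale 15): sell min(15,42)=15. stock: 42 - 15 = 27. total_sold = 67
  Event 10 (sale 1): sell min(1,27)=1. stock: 27 - 1 = 26. total_sold = 68
Final: stock = 26, total_sold = 68

Answer: 26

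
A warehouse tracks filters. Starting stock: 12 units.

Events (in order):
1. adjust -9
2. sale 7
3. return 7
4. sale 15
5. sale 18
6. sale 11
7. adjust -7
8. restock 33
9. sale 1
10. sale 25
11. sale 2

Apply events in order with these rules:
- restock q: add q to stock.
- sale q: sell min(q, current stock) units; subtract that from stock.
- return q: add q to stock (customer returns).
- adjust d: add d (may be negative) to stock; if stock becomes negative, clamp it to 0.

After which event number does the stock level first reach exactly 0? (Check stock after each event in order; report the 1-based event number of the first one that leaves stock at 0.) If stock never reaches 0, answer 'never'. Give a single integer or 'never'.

Answer: 2

Derivation:
Processing events:
Start: stock = 12
  Event 1 (adjust -9): 12 + -9 = 3
  Event 2 (sale 7): sell min(7,3)=3. stock: 3 - 3 = 0. total_sold = 3
  Event 3 (return 7): 0 + 7 = 7
  Event 4 (sale 15): sell min(15,7)=7. stock: 7 - 7 = 0. total_sold = 10
  Event 5 (sale 18): sell min(18,0)=0. stock: 0 - 0 = 0. total_sold = 10
  Event 6 (sale 11): sell min(11,0)=0. stock: 0 - 0 = 0. total_sold = 10
  Event 7 (adjust -7): 0 + -7 = 0 (clamped to 0)
  Event 8 (restock 33): 0 + 33 = 33
  Event 9 (sale 1): sell min(1,33)=1. stock: 33 - 1 = 32. total_sold = 11
  Event 10 (sale 25): sell min(25,32)=25. stock: 32 - 25 = 7. total_sold = 36
  Event 11 (sale 2): sell min(2,7)=2. stock: 7 - 2 = 5. total_sold = 38
Final: stock = 5, total_sold = 38

First zero at event 2.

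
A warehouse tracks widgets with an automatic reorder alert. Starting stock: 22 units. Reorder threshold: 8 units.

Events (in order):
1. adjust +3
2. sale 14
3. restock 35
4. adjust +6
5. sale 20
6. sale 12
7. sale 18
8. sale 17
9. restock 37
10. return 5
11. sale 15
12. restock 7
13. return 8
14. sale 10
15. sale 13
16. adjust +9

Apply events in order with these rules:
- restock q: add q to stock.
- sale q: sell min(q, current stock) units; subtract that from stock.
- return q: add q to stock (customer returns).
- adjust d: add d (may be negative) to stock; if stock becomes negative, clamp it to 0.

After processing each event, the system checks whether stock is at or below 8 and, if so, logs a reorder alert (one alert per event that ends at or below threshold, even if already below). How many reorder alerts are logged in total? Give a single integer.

Answer: 2

Derivation:
Processing events:
Start: stock = 22
  Event 1 (adjust +3): 22 + 3 = 25
  Event 2 (sale 14): sell min(14,25)=14. stock: 25 - 14 = 11. total_sold = 14
  Event 3 (restock 35): 11 + 35 = 46
  Event 4 (adjust +6): 46 + 6 = 52
  Event 5 (sale 20): sell min(20,52)=20. stock: 52 - 20 = 32. total_sold = 34
  Event 6 (sale 12): sell min(12,32)=12. stock: 32 - 12 = 20. total_sold = 46
  Event 7 (sale 18): sell min(18,20)=18. stock: 20 - 18 = 2. total_sold = 64
  Event 8 (sale 17): sell min(17,2)=2. stock: 2 - 2 = 0. total_sold = 66
  Event 9 (restock 37): 0 + 37 = 37
  Event 10 (return 5): 37 + 5 = 42
  Event 11 (sale 15): sell min(15,42)=15. stock: 42 - 15 = 27. total_sold = 81
  Event 12 (restock 7): 27 + 7 = 34
  Event 13 (return 8): 34 + 8 = 42
  Event 14 (sale 10): sell min(10,42)=10. stock: 42 - 10 = 32. total_sold = 91
  Event 15 (sale 13): sell min(13,32)=13. stock: 32 - 13 = 19. total_sold = 104
  Event 16 (adjust +9): 19 + 9 = 28
Final: stock = 28, total_sold = 104

Checking against threshold 8:
  After event 1: stock=25 > 8
  After event 2: stock=11 > 8
  After event 3: stock=46 > 8
  After event 4: stock=52 > 8
  After event 5: stock=32 > 8
  After event 6: stock=20 > 8
  After event 7: stock=2 <= 8 -> ALERT
  After event 8: stock=0 <= 8 -> ALERT
  After event 9: stock=37 > 8
  After event 10: stock=42 > 8
  After event 11: stock=27 > 8
  After event 12: stock=34 > 8
  After event 13: stock=42 > 8
  After event 14: stock=32 > 8
  After event 15: stock=19 > 8
  After event 16: stock=28 > 8
Alert events: [7, 8]. Count = 2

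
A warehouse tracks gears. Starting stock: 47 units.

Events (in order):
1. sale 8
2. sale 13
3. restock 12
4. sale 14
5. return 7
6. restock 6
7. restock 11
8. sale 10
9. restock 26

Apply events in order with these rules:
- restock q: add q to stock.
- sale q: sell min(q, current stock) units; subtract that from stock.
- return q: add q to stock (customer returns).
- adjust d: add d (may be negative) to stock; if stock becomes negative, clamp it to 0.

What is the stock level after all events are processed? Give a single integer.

Processing events:
Start: stock = 47
  Event 1 (sale 8): sell min(8,47)=8. stock: 47 - 8 = 39. total_sold = 8
  Event 2 (sale 13): sell min(13,39)=13. stock: 39 - 13 = 26. total_sold = 21
  Event 3 (restock 12): 26 + 12 = 38
  Event 4 (sale 14): sell min(14,38)=14. stock: 38 - 14 = 24. total_sold = 35
  Event 5 (return 7): 24 + 7 = 31
  Event 6 (restock 6): 31 + 6 = 37
  Event 7 (restock 11): 37 + 11 = 48
  Event 8 (sale 10): sell min(10,48)=10. stock: 48 - 10 = 38. total_sold = 45
  Event 9 (restock 26): 38 + 26 = 64
Final: stock = 64, total_sold = 45

Answer: 64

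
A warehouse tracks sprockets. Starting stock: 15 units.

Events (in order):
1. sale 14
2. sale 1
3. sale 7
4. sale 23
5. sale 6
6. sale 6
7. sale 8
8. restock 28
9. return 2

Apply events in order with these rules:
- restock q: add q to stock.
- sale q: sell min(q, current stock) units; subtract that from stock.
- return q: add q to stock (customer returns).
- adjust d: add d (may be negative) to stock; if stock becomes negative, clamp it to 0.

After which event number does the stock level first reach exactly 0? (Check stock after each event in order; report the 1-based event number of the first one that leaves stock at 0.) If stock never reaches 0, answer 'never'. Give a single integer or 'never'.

Processing events:
Start: stock = 15
  Event 1 (sale 14): sell min(14,15)=14. stock: 15 - 14 = 1. total_sold = 14
  Event 2 (sale 1): sell min(1,1)=1. stock: 1 - 1 = 0. total_sold = 15
  Event 3 (sale 7): sell min(7,0)=0. stock: 0 - 0 = 0. total_sold = 15
  Event 4 (sale 23): sell min(23,0)=0. stock: 0 - 0 = 0. total_sold = 15
  Event 5 (sale 6): sell min(6,0)=0. stock: 0 - 0 = 0. total_sold = 15
  Event 6 (sale 6): sell min(6,0)=0. stock: 0 - 0 = 0. total_sold = 15
  Event 7 (sale 8): sell min(8,0)=0. stock: 0 - 0 = 0. total_sold = 15
  Event 8 (restock 28): 0 + 28 = 28
  Event 9 (return 2): 28 + 2 = 30
Final: stock = 30, total_sold = 15

First zero at event 2.

Answer: 2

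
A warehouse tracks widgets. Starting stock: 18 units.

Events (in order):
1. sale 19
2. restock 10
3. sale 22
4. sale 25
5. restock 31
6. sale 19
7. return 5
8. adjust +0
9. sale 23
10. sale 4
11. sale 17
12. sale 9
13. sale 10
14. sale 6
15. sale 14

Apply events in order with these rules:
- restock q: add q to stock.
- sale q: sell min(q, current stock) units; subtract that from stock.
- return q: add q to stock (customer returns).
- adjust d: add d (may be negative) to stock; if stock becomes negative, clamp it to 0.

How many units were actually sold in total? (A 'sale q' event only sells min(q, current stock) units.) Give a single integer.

Answer: 64

Derivation:
Processing events:
Start: stock = 18
  Event 1 (sale 19): sell min(19,18)=18. stock: 18 - 18 = 0. total_sold = 18
  Event 2 (restock 10): 0 + 10 = 10
  Event 3 (sale 22): sell min(22,10)=10. stock: 10 - 10 = 0. total_sold = 28
  Event 4 (sale 25): sell min(25,0)=0. stock: 0 - 0 = 0. total_sold = 28
  Event 5 (restock 31): 0 + 31 = 31
  Event 6 (sale 19): sell min(19,31)=19. stock: 31 - 19 = 12. total_sold = 47
  Event 7 (return 5): 12 + 5 = 17
  Event 8 (adjust +0): 17 + 0 = 17
  Event 9 (sale 23): sell min(23,17)=17. stock: 17 - 17 = 0. total_sold = 64
  Event 10 (sale 4): sell min(4,0)=0. stock: 0 - 0 = 0. total_sold = 64
  Event 11 (sale 17): sell min(17,0)=0. stock: 0 - 0 = 0. total_sold = 64
  Event 12 (sale 9): sell min(9,0)=0. stock: 0 - 0 = 0. total_sold = 64
  Event 13 (sale 10): sell min(10,0)=0. stock: 0 - 0 = 0. total_sold = 64
  Event 14 (sale 6): sell min(6,0)=0. stock: 0 - 0 = 0. total_sold = 64
  Event 15 (sale 14): sell min(14,0)=0. stock: 0 - 0 = 0. total_sold = 64
Final: stock = 0, total_sold = 64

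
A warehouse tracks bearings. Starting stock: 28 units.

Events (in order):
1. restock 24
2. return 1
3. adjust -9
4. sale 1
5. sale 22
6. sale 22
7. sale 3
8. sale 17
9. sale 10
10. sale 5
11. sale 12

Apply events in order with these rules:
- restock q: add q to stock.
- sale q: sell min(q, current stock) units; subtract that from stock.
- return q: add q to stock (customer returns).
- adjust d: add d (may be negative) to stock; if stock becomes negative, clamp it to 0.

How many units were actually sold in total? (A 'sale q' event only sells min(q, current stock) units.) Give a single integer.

Processing events:
Start: stock = 28
  Event 1 (restock 24): 28 + 24 = 52
  Event 2 (return 1): 52 + 1 = 53
  Event 3 (adjust -9): 53 + -9 = 44
  Event 4 (sale 1): sell min(1,44)=1. stock: 44 - 1 = 43. total_sold = 1
  Event 5 (sale 22): sell min(22,43)=22. stock: 43 - 22 = 21. total_sold = 23
  Event 6 (sale 22): sell min(22,21)=21. stock: 21 - 21 = 0. total_sold = 44
  Event 7 (sale 3): sell min(3,0)=0. stock: 0 - 0 = 0. total_sold = 44
  Event 8 (sale 17): sell min(17,0)=0. stock: 0 - 0 = 0. total_sold = 44
  Event 9 (sale 10): sell min(10,0)=0. stock: 0 - 0 = 0. total_sold = 44
  Event 10 (sale 5): sell min(5,0)=0. stock: 0 - 0 = 0. total_sold = 44
  Event 11 (sale 12): sell min(12,0)=0. stock: 0 - 0 = 0. total_sold = 44
Final: stock = 0, total_sold = 44

Answer: 44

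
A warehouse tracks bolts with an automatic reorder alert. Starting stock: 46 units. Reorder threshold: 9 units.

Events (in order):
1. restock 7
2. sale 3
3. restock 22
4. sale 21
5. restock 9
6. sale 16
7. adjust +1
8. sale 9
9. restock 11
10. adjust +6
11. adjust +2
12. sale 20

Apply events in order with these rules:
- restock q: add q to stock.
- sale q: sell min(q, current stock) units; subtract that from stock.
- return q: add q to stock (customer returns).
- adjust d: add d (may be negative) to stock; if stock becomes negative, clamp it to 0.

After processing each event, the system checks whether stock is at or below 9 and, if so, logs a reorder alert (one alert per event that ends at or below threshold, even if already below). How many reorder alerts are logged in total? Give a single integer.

Answer: 0

Derivation:
Processing events:
Start: stock = 46
  Event 1 (restock 7): 46 + 7 = 53
  Event 2 (sale 3): sell min(3,53)=3. stock: 53 - 3 = 50. total_sold = 3
  Event 3 (restock 22): 50 + 22 = 72
  Event 4 (sale 21): sell min(21,72)=21. stock: 72 - 21 = 51. total_sold = 24
  Event 5 (restock 9): 51 + 9 = 60
  Event 6 (sale 16): sell min(16,60)=16. stock: 60 - 16 = 44. total_sold = 40
  Event 7 (adjust +1): 44 + 1 = 45
  Event 8 (sale 9): sell min(9,45)=9. stock: 45 - 9 = 36. total_sold = 49
  Event 9 (restock 11): 36 + 11 = 47
  Event 10 (adjust +6): 47 + 6 = 53
  Event 11 (adjust +2): 53 + 2 = 55
  Event 12 (sale 20): sell min(20,55)=20. stock: 55 - 20 = 35. total_sold = 69
Final: stock = 35, total_sold = 69

Checking against threshold 9:
  After event 1: stock=53 > 9
  After event 2: stock=50 > 9
  After event 3: stock=72 > 9
  After event 4: stock=51 > 9
  After event 5: stock=60 > 9
  After event 6: stock=44 > 9
  After event 7: stock=45 > 9
  After event 8: stock=36 > 9
  After event 9: stock=47 > 9
  After event 10: stock=53 > 9
  After event 11: stock=55 > 9
  After event 12: stock=35 > 9
Alert events: []. Count = 0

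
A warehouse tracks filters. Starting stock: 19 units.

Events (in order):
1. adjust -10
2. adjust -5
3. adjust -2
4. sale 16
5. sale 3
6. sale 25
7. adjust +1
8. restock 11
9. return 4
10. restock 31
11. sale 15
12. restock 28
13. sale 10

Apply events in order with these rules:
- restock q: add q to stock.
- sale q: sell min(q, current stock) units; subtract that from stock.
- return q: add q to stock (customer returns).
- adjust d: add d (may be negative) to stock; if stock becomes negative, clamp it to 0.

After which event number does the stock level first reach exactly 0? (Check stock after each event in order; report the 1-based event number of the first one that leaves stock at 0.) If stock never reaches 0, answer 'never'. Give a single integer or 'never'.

Answer: 4

Derivation:
Processing events:
Start: stock = 19
  Event 1 (adjust -10): 19 + -10 = 9
  Event 2 (adjust -5): 9 + -5 = 4
  Event 3 (adjust -2): 4 + -2 = 2
  Event 4 (sale 16): sell min(16,2)=2. stock: 2 - 2 = 0. total_sold = 2
  Event 5 (sale 3): sell min(3,0)=0. stock: 0 - 0 = 0. total_sold = 2
  Event 6 (sale 25): sell min(25,0)=0. stock: 0 - 0 = 0. total_sold = 2
  Event 7 (adjust +1): 0 + 1 = 1
  Event 8 (restock 11): 1 + 11 = 12
  Event 9 (return 4): 12 + 4 = 16
  Event 10 (restock 31): 16 + 31 = 47
  Event 11 (sale 15): sell min(15,47)=15. stock: 47 - 15 = 32. total_sold = 17
  Event 12 (restock 28): 32 + 28 = 60
  Event 13 (sale 10): sell min(10,60)=10. stock: 60 - 10 = 50. total_sold = 27
Final: stock = 50, total_sold = 27

First zero at event 4.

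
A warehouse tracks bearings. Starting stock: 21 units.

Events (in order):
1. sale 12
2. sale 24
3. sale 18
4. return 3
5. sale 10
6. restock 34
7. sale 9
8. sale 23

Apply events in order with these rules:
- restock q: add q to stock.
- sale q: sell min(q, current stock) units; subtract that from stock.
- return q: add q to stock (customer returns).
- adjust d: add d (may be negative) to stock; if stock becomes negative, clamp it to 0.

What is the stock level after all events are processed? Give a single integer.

Answer: 2

Derivation:
Processing events:
Start: stock = 21
  Event 1 (sale 12): sell min(12,21)=12. stock: 21 - 12 = 9. total_sold = 12
  Event 2 (sale 24): sell min(24,9)=9. stock: 9 - 9 = 0. total_sold = 21
  Event 3 (sale 18): sell min(18,0)=0. stock: 0 - 0 = 0. total_sold = 21
  Event 4 (return 3): 0 + 3 = 3
  Event 5 (sale 10): sell min(10,3)=3. stock: 3 - 3 = 0. total_sold = 24
  Event 6 (restock 34): 0 + 34 = 34
  Event 7 (sale 9): sell min(9,34)=9. stock: 34 - 9 = 25. total_sold = 33
  Event 8 (sale 23): sell min(23,25)=23. stock: 25 - 23 = 2. total_sold = 56
Final: stock = 2, total_sold = 56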